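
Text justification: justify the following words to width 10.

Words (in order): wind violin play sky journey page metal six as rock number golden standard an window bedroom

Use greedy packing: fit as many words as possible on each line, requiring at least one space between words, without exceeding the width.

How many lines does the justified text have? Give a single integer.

Line 1: ['wind'] (min_width=4, slack=6)
Line 2: ['violin'] (min_width=6, slack=4)
Line 3: ['play', 'sky'] (min_width=8, slack=2)
Line 4: ['journey'] (min_width=7, slack=3)
Line 5: ['page', 'metal'] (min_width=10, slack=0)
Line 6: ['six', 'as'] (min_width=6, slack=4)
Line 7: ['rock'] (min_width=4, slack=6)
Line 8: ['number'] (min_width=6, slack=4)
Line 9: ['golden'] (min_width=6, slack=4)
Line 10: ['standard'] (min_width=8, slack=2)
Line 11: ['an', 'window'] (min_width=9, slack=1)
Line 12: ['bedroom'] (min_width=7, slack=3)
Total lines: 12

Answer: 12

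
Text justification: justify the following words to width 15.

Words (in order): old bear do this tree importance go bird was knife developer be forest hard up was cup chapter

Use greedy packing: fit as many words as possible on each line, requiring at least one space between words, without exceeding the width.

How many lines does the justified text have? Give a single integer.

Answer: 7

Derivation:
Line 1: ['old', 'bear', 'do'] (min_width=11, slack=4)
Line 2: ['this', 'tree'] (min_width=9, slack=6)
Line 3: ['importance', 'go'] (min_width=13, slack=2)
Line 4: ['bird', 'was', 'knife'] (min_width=14, slack=1)
Line 5: ['developer', 'be'] (min_width=12, slack=3)
Line 6: ['forest', 'hard', 'up'] (min_width=14, slack=1)
Line 7: ['was', 'cup', 'chapter'] (min_width=15, slack=0)
Total lines: 7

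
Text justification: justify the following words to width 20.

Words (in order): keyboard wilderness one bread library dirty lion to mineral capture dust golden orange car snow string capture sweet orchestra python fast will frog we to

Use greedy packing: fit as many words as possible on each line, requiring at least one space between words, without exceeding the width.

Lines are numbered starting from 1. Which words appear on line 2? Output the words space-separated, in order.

Answer: one bread library

Derivation:
Line 1: ['keyboard', 'wilderness'] (min_width=19, slack=1)
Line 2: ['one', 'bread', 'library'] (min_width=17, slack=3)
Line 3: ['dirty', 'lion', 'to'] (min_width=13, slack=7)
Line 4: ['mineral', 'capture', 'dust'] (min_width=20, slack=0)
Line 5: ['golden', 'orange', 'car'] (min_width=17, slack=3)
Line 6: ['snow', 'string', 'capture'] (min_width=19, slack=1)
Line 7: ['sweet', 'orchestra'] (min_width=15, slack=5)
Line 8: ['python', 'fast', 'will'] (min_width=16, slack=4)
Line 9: ['frog', 'we', 'to'] (min_width=10, slack=10)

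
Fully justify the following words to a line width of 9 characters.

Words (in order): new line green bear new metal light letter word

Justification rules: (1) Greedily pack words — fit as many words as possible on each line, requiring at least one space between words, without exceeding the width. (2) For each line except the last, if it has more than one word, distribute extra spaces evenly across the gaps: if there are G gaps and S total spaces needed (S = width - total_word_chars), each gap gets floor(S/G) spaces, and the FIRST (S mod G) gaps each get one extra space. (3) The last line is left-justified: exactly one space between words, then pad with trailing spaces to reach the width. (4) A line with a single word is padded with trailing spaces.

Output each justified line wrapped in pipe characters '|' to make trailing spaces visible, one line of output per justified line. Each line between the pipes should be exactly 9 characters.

Line 1: ['new', 'line'] (min_width=8, slack=1)
Line 2: ['green'] (min_width=5, slack=4)
Line 3: ['bear', 'new'] (min_width=8, slack=1)
Line 4: ['metal'] (min_width=5, slack=4)
Line 5: ['light'] (min_width=5, slack=4)
Line 6: ['letter'] (min_width=6, slack=3)
Line 7: ['word'] (min_width=4, slack=5)

Answer: |new  line|
|green    |
|bear  new|
|metal    |
|light    |
|letter   |
|word     |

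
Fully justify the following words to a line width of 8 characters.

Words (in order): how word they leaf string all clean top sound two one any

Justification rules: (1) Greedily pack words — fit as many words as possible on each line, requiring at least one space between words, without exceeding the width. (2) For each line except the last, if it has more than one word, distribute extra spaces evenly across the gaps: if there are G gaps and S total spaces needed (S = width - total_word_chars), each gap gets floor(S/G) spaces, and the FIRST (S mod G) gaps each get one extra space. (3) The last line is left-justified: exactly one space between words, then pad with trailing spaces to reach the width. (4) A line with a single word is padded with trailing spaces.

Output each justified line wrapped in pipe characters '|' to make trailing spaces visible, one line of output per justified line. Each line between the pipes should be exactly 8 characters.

Answer: |how word|
|they    |
|leaf    |
|string  |
|all     |
|clean   |
|top     |
|sound   |
|two  one|
|any     |

Derivation:
Line 1: ['how', 'word'] (min_width=8, slack=0)
Line 2: ['they'] (min_width=4, slack=4)
Line 3: ['leaf'] (min_width=4, slack=4)
Line 4: ['string'] (min_width=6, slack=2)
Line 5: ['all'] (min_width=3, slack=5)
Line 6: ['clean'] (min_width=5, slack=3)
Line 7: ['top'] (min_width=3, slack=5)
Line 8: ['sound'] (min_width=5, slack=3)
Line 9: ['two', 'one'] (min_width=7, slack=1)
Line 10: ['any'] (min_width=3, slack=5)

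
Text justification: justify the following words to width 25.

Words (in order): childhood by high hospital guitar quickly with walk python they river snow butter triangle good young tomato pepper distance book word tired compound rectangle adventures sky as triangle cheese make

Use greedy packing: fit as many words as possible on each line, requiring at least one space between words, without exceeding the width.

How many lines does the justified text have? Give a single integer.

Line 1: ['childhood', 'by', 'high'] (min_width=17, slack=8)
Line 2: ['hospital', 'guitar', 'quickly'] (min_width=23, slack=2)
Line 3: ['with', 'walk', 'python', 'they'] (min_width=21, slack=4)
Line 4: ['river', 'snow', 'butter'] (min_width=17, slack=8)
Line 5: ['triangle', 'good', 'young'] (min_width=19, slack=6)
Line 6: ['tomato', 'pepper', 'distance'] (min_width=22, slack=3)
Line 7: ['book', 'word', 'tired', 'compound'] (min_width=24, slack=1)
Line 8: ['rectangle', 'adventures', 'sky'] (min_width=24, slack=1)
Line 9: ['as', 'triangle', 'cheese', 'make'] (min_width=23, slack=2)
Total lines: 9

Answer: 9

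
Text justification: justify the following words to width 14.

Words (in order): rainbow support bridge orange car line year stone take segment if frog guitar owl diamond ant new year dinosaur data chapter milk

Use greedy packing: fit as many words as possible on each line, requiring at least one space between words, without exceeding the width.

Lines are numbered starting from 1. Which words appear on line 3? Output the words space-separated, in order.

Line 1: ['rainbow'] (min_width=7, slack=7)
Line 2: ['support', 'bridge'] (min_width=14, slack=0)
Line 3: ['orange', 'car'] (min_width=10, slack=4)
Line 4: ['line', 'year'] (min_width=9, slack=5)
Line 5: ['stone', 'take'] (min_width=10, slack=4)
Line 6: ['segment', 'if'] (min_width=10, slack=4)
Line 7: ['frog', 'guitar'] (min_width=11, slack=3)
Line 8: ['owl', 'diamond'] (min_width=11, slack=3)
Line 9: ['ant', 'new', 'year'] (min_width=12, slack=2)
Line 10: ['dinosaur', 'data'] (min_width=13, slack=1)
Line 11: ['chapter', 'milk'] (min_width=12, slack=2)

Answer: orange car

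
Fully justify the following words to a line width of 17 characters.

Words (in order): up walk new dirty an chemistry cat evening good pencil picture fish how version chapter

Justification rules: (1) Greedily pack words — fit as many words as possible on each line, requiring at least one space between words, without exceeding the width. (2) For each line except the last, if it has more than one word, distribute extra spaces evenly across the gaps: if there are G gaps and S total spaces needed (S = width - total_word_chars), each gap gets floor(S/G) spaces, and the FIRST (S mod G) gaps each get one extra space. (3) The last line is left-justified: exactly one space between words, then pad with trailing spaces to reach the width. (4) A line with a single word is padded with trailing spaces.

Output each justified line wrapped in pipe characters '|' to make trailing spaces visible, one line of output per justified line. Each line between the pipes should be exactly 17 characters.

Line 1: ['up', 'walk', 'new', 'dirty'] (min_width=17, slack=0)
Line 2: ['an', 'chemistry', 'cat'] (min_width=16, slack=1)
Line 3: ['evening', 'good'] (min_width=12, slack=5)
Line 4: ['pencil', 'picture'] (min_width=14, slack=3)
Line 5: ['fish', 'how', 'version'] (min_width=16, slack=1)
Line 6: ['chapter'] (min_width=7, slack=10)

Answer: |up walk new dirty|
|an  chemistry cat|
|evening      good|
|pencil    picture|
|fish  how version|
|chapter          |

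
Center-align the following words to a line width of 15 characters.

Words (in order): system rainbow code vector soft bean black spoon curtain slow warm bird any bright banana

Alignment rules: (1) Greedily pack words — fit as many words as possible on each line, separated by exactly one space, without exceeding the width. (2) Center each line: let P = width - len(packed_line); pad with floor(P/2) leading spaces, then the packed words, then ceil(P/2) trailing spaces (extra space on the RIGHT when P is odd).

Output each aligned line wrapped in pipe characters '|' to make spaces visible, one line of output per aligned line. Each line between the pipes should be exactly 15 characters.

Line 1: ['system', 'rainbow'] (min_width=14, slack=1)
Line 2: ['code', 'vector'] (min_width=11, slack=4)
Line 3: ['soft', 'bean', 'black'] (min_width=15, slack=0)
Line 4: ['spoon', 'curtain'] (min_width=13, slack=2)
Line 5: ['slow', 'warm', 'bird'] (min_width=14, slack=1)
Line 6: ['any', 'bright'] (min_width=10, slack=5)
Line 7: ['banana'] (min_width=6, slack=9)

Answer: |system rainbow |
|  code vector  |
|soft bean black|
| spoon curtain |
|slow warm bird |
|  any bright   |
|    banana     |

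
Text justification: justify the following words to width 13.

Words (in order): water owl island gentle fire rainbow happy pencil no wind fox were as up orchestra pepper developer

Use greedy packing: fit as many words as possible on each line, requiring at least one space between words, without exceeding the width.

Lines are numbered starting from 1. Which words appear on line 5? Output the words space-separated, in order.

Line 1: ['water', 'owl'] (min_width=9, slack=4)
Line 2: ['island', 'gentle'] (min_width=13, slack=0)
Line 3: ['fire', 'rainbow'] (min_width=12, slack=1)
Line 4: ['happy', 'pencil'] (min_width=12, slack=1)
Line 5: ['no', 'wind', 'fox'] (min_width=11, slack=2)
Line 6: ['were', 'as', 'up'] (min_width=10, slack=3)
Line 7: ['orchestra'] (min_width=9, slack=4)
Line 8: ['pepper'] (min_width=6, slack=7)
Line 9: ['developer'] (min_width=9, slack=4)

Answer: no wind fox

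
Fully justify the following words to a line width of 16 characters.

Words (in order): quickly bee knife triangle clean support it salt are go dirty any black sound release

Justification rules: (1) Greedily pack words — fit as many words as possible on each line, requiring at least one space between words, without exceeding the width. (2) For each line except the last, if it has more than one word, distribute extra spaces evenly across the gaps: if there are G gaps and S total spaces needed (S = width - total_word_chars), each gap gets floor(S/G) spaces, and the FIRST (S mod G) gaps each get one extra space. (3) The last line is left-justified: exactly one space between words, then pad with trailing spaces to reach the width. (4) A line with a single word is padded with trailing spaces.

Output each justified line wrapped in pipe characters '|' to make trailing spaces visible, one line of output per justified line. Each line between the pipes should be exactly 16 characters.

Answer: |quickly      bee|
|knife   triangle|
|clean support it|
|salt    are   go|
|dirty  any black|
|sound release   |

Derivation:
Line 1: ['quickly', 'bee'] (min_width=11, slack=5)
Line 2: ['knife', 'triangle'] (min_width=14, slack=2)
Line 3: ['clean', 'support', 'it'] (min_width=16, slack=0)
Line 4: ['salt', 'are', 'go'] (min_width=11, slack=5)
Line 5: ['dirty', 'any', 'black'] (min_width=15, slack=1)
Line 6: ['sound', 'release'] (min_width=13, slack=3)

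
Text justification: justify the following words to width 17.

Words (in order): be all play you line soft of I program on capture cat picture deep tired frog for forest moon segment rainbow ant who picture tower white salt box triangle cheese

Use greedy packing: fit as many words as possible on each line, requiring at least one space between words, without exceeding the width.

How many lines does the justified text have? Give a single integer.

Answer: 12

Derivation:
Line 1: ['be', 'all', 'play', 'you'] (min_width=15, slack=2)
Line 2: ['line', 'soft', 'of', 'I'] (min_width=14, slack=3)
Line 3: ['program', 'on'] (min_width=10, slack=7)
Line 4: ['capture', 'cat'] (min_width=11, slack=6)
Line 5: ['picture', 'deep'] (min_width=12, slack=5)
Line 6: ['tired', 'frog', 'for'] (min_width=14, slack=3)
Line 7: ['forest', 'moon'] (min_width=11, slack=6)
Line 8: ['segment', 'rainbow'] (min_width=15, slack=2)
Line 9: ['ant', 'who', 'picture'] (min_width=15, slack=2)
Line 10: ['tower', 'white', 'salt'] (min_width=16, slack=1)
Line 11: ['box', 'triangle'] (min_width=12, slack=5)
Line 12: ['cheese'] (min_width=6, slack=11)
Total lines: 12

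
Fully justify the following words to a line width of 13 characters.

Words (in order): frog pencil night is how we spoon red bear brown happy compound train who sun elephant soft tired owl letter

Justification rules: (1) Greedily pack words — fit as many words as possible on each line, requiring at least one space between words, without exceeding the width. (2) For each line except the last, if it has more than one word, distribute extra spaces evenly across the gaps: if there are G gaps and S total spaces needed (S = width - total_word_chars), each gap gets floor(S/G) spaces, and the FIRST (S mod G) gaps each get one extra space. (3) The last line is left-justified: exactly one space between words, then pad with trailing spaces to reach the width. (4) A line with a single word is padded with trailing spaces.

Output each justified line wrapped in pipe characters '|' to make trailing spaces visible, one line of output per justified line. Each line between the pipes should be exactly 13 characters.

Line 1: ['frog', 'pencil'] (min_width=11, slack=2)
Line 2: ['night', 'is', 'how'] (min_width=12, slack=1)
Line 3: ['we', 'spoon', 'red'] (min_width=12, slack=1)
Line 4: ['bear', 'brown'] (min_width=10, slack=3)
Line 5: ['happy'] (min_width=5, slack=8)
Line 6: ['compound'] (min_width=8, slack=5)
Line 7: ['train', 'who', 'sun'] (min_width=13, slack=0)
Line 8: ['elephant', 'soft'] (min_width=13, slack=0)
Line 9: ['tired', 'owl'] (min_width=9, slack=4)
Line 10: ['letter'] (min_width=6, slack=7)

Answer: |frog   pencil|
|night  is how|
|we  spoon red|
|bear    brown|
|happy        |
|compound     |
|train who sun|
|elephant soft|
|tired     owl|
|letter       |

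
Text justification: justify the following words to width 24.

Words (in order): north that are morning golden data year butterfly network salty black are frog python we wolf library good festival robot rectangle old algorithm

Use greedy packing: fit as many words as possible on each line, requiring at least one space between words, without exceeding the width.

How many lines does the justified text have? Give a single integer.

Answer: 7

Derivation:
Line 1: ['north', 'that', 'are', 'morning'] (min_width=22, slack=2)
Line 2: ['golden', 'data', 'year'] (min_width=16, slack=8)
Line 3: ['butterfly', 'network', 'salty'] (min_width=23, slack=1)
Line 4: ['black', 'are', 'frog', 'python', 'we'] (min_width=24, slack=0)
Line 5: ['wolf', 'library', 'good'] (min_width=17, slack=7)
Line 6: ['festival', 'robot', 'rectangle'] (min_width=24, slack=0)
Line 7: ['old', 'algorithm'] (min_width=13, slack=11)
Total lines: 7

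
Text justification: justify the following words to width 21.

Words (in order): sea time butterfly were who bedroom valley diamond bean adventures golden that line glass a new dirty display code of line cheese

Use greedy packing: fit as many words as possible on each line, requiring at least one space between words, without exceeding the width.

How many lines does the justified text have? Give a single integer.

Answer: 7

Derivation:
Line 1: ['sea', 'time', 'butterfly'] (min_width=18, slack=3)
Line 2: ['were', 'who', 'bedroom'] (min_width=16, slack=5)
Line 3: ['valley', 'diamond', 'bean'] (min_width=19, slack=2)
Line 4: ['adventures', 'golden'] (min_width=17, slack=4)
Line 5: ['that', 'line', 'glass', 'a', 'new'] (min_width=21, slack=0)
Line 6: ['dirty', 'display', 'code', 'of'] (min_width=21, slack=0)
Line 7: ['line', 'cheese'] (min_width=11, slack=10)
Total lines: 7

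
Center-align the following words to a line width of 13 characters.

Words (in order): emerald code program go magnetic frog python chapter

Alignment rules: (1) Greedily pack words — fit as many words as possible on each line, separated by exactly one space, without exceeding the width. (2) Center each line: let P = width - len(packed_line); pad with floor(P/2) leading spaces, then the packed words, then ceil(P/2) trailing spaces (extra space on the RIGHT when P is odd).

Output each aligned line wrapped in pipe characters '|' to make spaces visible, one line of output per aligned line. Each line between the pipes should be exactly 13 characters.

Line 1: ['emerald', 'code'] (min_width=12, slack=1)
Line 2: ['program', 'go'] (min_width=10, slack=3)
Line 3: ['magnetic', 'frog'] (min_width=13, slack=0)
Line 4: ['python'] (min_width=6, slack=7)
Line 5: ['chapter'] (min_width=7, slack=6)

Answer: |emerald code |
| program go  |
|magnetic frog|
|   python    |
|   chapter   |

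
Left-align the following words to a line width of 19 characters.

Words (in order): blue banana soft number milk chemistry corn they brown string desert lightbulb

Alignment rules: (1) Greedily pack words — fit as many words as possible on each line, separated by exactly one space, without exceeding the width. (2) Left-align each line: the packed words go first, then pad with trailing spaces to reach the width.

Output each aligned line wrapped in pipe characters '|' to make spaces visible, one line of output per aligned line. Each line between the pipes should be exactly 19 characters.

Line 1: ['blue', 'banana', 'soft'] (min_width=16, slack=3)
Line 2: ['number', 'milk'] (min_width=11, slack=8)
Line 3: ['chemistry', 'corn', 'they'] (min_width=19, slack=0)
Line 4: ['brown', 'string', 'desert'] (min_width=19, slack=0)
Line 5: ['lightbulb'] (min_width=9, slack=10)

Answer: |blue banana soft   |
|number milk        |
|chemistry corn they|
|brown string desert|
|lightbulb          |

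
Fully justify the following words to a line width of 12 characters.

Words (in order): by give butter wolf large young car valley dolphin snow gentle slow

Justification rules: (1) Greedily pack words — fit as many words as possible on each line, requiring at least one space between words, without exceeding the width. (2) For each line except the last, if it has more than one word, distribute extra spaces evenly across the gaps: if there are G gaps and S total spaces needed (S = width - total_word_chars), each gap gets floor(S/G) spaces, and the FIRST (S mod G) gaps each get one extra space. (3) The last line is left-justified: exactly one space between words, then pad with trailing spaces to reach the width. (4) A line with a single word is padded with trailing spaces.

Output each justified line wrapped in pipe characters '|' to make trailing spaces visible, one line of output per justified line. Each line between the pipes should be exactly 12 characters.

Answer: |by      give|
|butter  wolf|
|large  young|
|car   valley|
|dolphin snow|
|gentle slow |

Derivation:
Line 1: ['by', 'give'] (min_width=7, slack=5)
Line 2: ['butter', 'wolf'] (min_width=11, slack=1)
Line 3: ['large', 'young'] (min_width=11, slack=1)
Line 4: ['car', 'valley'] (min_width=10, slack=2)
Line 5: ['dolphin', 'snow'] (min_width=12, slack=0)
Line 6: ['gentle', 'slow'] (min_width=11, slack=1)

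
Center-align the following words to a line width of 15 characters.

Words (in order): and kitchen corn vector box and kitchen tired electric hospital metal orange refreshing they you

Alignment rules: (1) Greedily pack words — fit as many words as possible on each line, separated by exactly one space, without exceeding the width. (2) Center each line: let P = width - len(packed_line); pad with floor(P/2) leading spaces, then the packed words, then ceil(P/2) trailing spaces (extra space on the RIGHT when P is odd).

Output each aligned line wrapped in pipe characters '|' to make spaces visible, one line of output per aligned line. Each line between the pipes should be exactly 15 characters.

Answer: |  and kitchen  |
|corn vector box|
|  and kitchen  |
|tired electric |
|hospital metal |
|    orange     |
|refreshing they|
|      you      |

Derivation:
Line 1: ['and', 'kitchen'] (min_width=11, slack=4)
Line 2: ['corn', 'vector', 'box'] (min_width=15, slack=0)
Line 3: ['and', 'kitchen'] (min_width=11, slack=4)
Line 4: ['tired', 'electric'] (min_width=14, slack=1)
Line 5: ['hospital', 'metal'] (min_width=14, slack=1)
Line 6: ['orange'] (min_width=6, slack=9)
Line 7: ['refreshing', 'they'] (min_width=15, slack=0)
Line 8: ['you'] (min_width=3, slack=12)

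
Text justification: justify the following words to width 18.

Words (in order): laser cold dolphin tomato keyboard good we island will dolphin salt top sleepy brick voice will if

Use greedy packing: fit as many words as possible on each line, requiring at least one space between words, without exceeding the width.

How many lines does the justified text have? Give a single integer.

Answer: 6

Derivation:
Line 1: ['laser', 'cold', 'dolphin'] (min_width=18, slack=0)
Line 2: ['tomato', 'keyboard'] (min_width=15, slack=3)
Line 3: ['good', 'we', 'island'] (min_width=14, slack=4)
Line 4: ['will', 'dolphin', 'salt'] (min_width=17, slack=1)
Line 5: ['top', 'sleepy', 'brick'] (min_width=16, slack=2)
Line 6: ['voice', 'will', 'if'] (min_width=13, slack=5)
Total lines: 6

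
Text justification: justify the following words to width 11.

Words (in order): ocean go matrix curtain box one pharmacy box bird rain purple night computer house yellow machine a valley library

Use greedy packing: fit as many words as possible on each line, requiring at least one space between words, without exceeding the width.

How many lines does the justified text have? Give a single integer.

Line 1: ['ocean', 'go'] (min_width=8, slack=3)
Line 2: ['matrix'] (min_width=6, slack=5)
Line 3: ['curtain', 'box'] (min_width=11, slack=0)
Line 4: ['one'] (min_width=3, slack=8)
Line 5: ['pharmacy'] (min_width=8, slack=3)
Line 6: ['box', 'bird'] (min_width=8, slack=3)
Line 7: ['rain', 'purple'] (min_width=11, slack=0)
Line 8: ['night'] (min_width=5, slack=6)
Line 9: ['computer'] (min_width=8, slack=3)
Line 10: ['house'] (min_width=5, slack=6)
Line 11: ['yellow'] (min_width=6, slack=5)
Line 12: ['machine', 'a'] (min_width=9, slack=2)
Line 13: ['valley'] (min_width=6, slack=5)
Line 14: ['library'] (min_width=7, slack=4)
Total lines: 14

Answer: 14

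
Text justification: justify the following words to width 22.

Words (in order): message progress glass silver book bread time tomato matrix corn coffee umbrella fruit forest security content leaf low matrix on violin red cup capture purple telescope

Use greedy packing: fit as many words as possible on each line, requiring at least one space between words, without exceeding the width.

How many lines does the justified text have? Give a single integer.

Line 1: ['message', 'progress', 'glass'] (min_width=22, slack=0)
Line 2: ['silver', 'book', 'bread', 'time'] (min_width=22, slack=0)
Line 3: ['tomato', 'matrix', 'corn'] (min_width=18, slack=4)
Line 4: ['coffee', 'umbrella', 'fruit'] (min_width=21, slack=1)
Line 5: ['forest', 'security'] (min_width=15, slack=7)
Line 6: ['content', 'leaf', 'low'] (min_width=16, slack=6)
Line 7: ['matrix', 'on', 'violin', 'red'] (min_width=20, slack=2)
Line 8: ['cup', 'capture', 'purple'] (min_width=18, slack=4)
Line 9: ['telescope'] (min_width=9, slack=13)
Total lines: 9

Answer: 9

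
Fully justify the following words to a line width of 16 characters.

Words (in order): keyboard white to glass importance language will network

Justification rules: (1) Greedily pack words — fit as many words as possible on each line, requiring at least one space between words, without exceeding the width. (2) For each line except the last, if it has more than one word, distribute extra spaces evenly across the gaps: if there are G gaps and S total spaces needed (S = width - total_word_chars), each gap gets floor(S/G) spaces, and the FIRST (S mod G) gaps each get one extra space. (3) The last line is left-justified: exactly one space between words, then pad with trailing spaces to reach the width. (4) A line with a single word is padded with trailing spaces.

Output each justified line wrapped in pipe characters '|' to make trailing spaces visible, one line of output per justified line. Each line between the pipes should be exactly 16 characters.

Answer: |keyboard   white|
|to         glass|
|importance      |
|language    will|
|network         |

Derivation:
Line 1: ['keyboard', 'white'] (min_width=14, slack=2)
Line 2: ['to', 'glass'] (min_width=8, slack=8)
Line 3: ['importance'] (min_width=10, slack=6)
Line 4: ['language', 'will'] (min_width=13, slack=3)
Line 5: ['network'] (min_width=7, slack=9)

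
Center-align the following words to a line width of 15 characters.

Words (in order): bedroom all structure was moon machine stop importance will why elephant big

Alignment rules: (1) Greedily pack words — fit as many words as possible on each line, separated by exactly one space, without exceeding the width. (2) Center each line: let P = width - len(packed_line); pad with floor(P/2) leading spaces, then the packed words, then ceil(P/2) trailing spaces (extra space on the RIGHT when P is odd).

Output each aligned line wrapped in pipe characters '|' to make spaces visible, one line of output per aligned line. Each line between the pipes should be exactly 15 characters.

Line 1: ['bedroom', 'all'] (min_width=11, slack=4)
Line 2: ['structure', 'was'] (min_width=13, slack=2)
Line 3: ['moon', 'machine'] (min_width=12, slack=3)
Line 4: ['stop', 'importance'] (min_width=15, slack=0)
Line 5: ['will', 'why'] (min_width=8, slack=7)
Line 6: ['elephant', 'big'] (min_width=12, slack=3)

Answer: |  bedroom all  |
| structure was |
| moon machine  |
|stop importance|
|   will why    |
| elephant big  |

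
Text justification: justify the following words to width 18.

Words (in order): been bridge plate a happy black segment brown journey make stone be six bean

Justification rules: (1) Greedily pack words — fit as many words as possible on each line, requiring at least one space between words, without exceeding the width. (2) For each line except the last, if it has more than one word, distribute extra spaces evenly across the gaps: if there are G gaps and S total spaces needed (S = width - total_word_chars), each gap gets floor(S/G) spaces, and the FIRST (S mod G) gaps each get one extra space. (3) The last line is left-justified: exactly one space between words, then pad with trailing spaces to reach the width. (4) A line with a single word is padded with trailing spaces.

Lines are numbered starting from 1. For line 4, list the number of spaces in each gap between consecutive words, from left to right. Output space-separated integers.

Answer: 1 1

Derivation:
Line 1: ['been', 'bridge', 'plate'] (min_width=17, slack=1)
Line 2: ['a', 'happy', 'black'] (min_width=13, slack=5)
Line 3: ['segment', 'brown'] (min_width=13, slack=5)
Line 4: ['journey', 'make', 'stone'] (min_width=18, slack=0)
Line 5: ['be', 'six', 'bean'] (min_width=11, slack=7)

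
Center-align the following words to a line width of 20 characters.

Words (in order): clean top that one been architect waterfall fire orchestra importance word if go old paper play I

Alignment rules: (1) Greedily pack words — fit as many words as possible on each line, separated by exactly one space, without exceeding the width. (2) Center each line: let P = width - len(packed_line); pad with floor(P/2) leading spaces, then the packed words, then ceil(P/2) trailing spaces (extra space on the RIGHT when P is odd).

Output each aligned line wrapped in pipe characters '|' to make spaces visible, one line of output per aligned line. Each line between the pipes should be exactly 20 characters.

Line 1: ['clean', 'top', 'that', 'one'] (min_width=18, slack=2)
Line 2: ['been', 'architect'] (min_width=14, slack=6)
Line 3: ['waterfall', 'fire'] (min_width=14, slack=6)
Line 4: ['orchestra', 'importance'] (min_width=20, slack=0)
Line 5: ['word', 'if', 'go', 'old', 'paper'] (min_width=20, slack=0)
Line 6: ['play', 'I'] (min_width=6, slack=14)

Answer: | clean top that one |
|   been architect   |
|   waterfall fire   |
|orchestra importance|
|word if go old paper|
|       play I       |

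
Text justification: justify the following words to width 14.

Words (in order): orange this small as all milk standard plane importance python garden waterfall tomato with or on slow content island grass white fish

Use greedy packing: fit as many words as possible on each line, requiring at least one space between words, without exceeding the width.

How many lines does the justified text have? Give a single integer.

Line 1: ['orange', 'this'] (min_width=11, slack=3)
Line 2: ['small', 'as', 'all'] (min_width=12, slack=2)
Line 3: ['milk', 'standard'] (min_width=13, slack=1)
Line 4: ['plane'] (min_width=5, slack=9)
Line 5: ['importance'] (min_width=10, slack=4)
Line 6: ['python', 'garden'] (min_width=13, slack=1)
Line 7: ['waterfall'] (min_width=9, slack=5)
Line 8: ['tomato', 'with', 'or'] (min_width=14, slack=0)
Line 9: ['on', 'slow'] (min_width=7, slack=7)
Line 10: ['content', 'island'] (min_width=14, slack=0)
Line 11: ['grass', 'white'] (min_width=11, slack=3)
Line 12: ['fish'] (min_width=4, slack=10)
Total lines: 12

Answer: 12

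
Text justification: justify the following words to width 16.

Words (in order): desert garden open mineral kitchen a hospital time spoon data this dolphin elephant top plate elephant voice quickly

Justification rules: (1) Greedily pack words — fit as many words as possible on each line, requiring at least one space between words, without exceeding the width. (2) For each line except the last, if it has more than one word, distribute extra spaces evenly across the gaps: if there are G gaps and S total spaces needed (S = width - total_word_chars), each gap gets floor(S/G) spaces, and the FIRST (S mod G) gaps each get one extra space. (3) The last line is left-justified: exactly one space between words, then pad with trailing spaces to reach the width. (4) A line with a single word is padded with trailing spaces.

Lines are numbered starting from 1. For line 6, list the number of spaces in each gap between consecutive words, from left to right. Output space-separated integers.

Answer: 1

Derivation:
Line 1: ['desert', 'garden'] (min_width=13, slack=3)
Line 2: ['open', 'mineral'] (min_width=12, slack=4)
Line 3: ['kitchen', 'a'] (min_width=9, slack=7)
Line 4: ['hospital', 'time'] (min_width=13, slack=3)
Line 5: ['spoon', 'data', 'this'] (min_width=15, slack=1)
Line 6: ['dolphin', 'elephant'] (min_width=16, slack=0)
Line 7: ['top', 'plate'] (min_width=9, slack=7)
Line 8: ['elephant', 'voice'] (min_width=14, slack=2)
Line 9: ['quickly'] (min_width=7, slack=9)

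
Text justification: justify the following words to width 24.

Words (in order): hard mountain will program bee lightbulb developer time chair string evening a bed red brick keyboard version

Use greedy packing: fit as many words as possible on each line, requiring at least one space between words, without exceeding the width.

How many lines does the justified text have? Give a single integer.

Answer: 5

Derivation:
Line 1: ['hard', 'mountain', 'will'] (min_width=18, slack=6)
Line 2: ['program', 'bee', 'lightbulb'] (min_width=21, slack=3)
Line 3: ['developer', 'time', 'chair'] (min_width=20, slack=4)
Line 4: ['string', 'evening', 'a', 'bed', 'red'] (min_width=24, slack=0)
Line 5: ['brick', 'keyboard', 'version'] (min_width=22, slack=2)
Total lines: 5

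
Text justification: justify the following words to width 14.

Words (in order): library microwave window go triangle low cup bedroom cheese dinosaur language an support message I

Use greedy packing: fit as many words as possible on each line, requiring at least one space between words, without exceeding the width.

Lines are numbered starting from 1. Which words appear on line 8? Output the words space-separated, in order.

Line 1: ['library'] (min_width=7, slack=7)
Line 2: ['microwave'] (min_width=9, slack=5)
Line 3: ['window', 'go'] (min_width=9, slack=5)
Line 4: ['triangle', 'low'] (min_width=12, slack=2)
Line 5: ['cup', 'bedroom'] (min_width=11, slack=3)
Line 6: ['cheese'] (min_width=6, slack=8)
Line 7: ['dinosaur'] (min_width=8, slack=6)
Line 8: ['language', 'an'] (min_width=11, slack=3)
Line 9: ['support'] (min_width=7, slack=7)
Line 10: ['message', 'I'] (min_width=9, slack=5)

Answer: language an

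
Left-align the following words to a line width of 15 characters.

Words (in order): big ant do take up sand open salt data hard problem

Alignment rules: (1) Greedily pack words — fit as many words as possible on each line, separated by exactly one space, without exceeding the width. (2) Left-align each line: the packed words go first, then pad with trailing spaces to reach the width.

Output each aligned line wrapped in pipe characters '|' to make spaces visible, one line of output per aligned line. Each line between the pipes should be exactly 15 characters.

Line 1: ['big', 'ant', 'do', 'take'] (min_width=15, slack=0)
Line 2: ['up', 'sand', 'open'] (min_width=12, slack=3)
Line 3: ['salt', 'data', 'hard'] (min_width=14, slack=1)
Line 4: ['problem'] (min_width=7, slack=8)

Answer: |big ant do take|
|up sand open   |
|salt data hard |
|problem        |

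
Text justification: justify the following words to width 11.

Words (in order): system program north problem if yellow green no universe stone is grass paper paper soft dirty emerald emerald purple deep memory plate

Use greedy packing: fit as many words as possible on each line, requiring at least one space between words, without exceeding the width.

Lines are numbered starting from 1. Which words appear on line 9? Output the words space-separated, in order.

Answer: grass paper

Derivation:
Line 1: ['system'] (min_width=6, slack=5)
Line 2: ['program'] (min_width=7, slack=4)
Line 3: ['north'] (min_width=5, slack=6)
Line 4: ['problem', 'if'] (min_width=10, slack=1)
Line 5: ['yellow'] (min_width=6, slack=5)
Line 6: ['green', 'no'] (min_width=8, slack=3)
Line 7: ['universe'] (min_width=8, slack=3)
Line 8: ['stone', 'is'] (min_width=8, slack=3)
Line 9: ['grass', 'paper'] (min_width=11, slack=0)
Line 10: ['paper', 'soft'] (min_width=10, slack=1)
Line 11: ['dirty'] (min_width=5, slack=6)
Line 12: ['emerald'] (min_width=7, slack=4)
Line 13: ['emerald'] (min_width=7, slack=4)
Line 14: ['purple', 'deep'] (min_width=11, slack=0)
Line 15: ['memory'] (min_width=6, slack=5)
Line 16: ['plate'] (min_width=5, slack=6)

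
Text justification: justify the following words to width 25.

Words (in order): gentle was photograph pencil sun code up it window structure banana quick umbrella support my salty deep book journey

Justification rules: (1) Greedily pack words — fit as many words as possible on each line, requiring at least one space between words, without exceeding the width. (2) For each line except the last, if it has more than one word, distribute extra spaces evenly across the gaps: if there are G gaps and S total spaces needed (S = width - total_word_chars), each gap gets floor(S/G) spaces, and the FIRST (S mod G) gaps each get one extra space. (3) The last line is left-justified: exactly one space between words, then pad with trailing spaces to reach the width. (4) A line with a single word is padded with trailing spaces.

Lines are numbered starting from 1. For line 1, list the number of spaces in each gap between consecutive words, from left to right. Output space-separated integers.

Answer: 3 3

Derivation:
Line 1: ['gentle', 'was', 'photograph'] (min_width=21, slack=4)
Line 2: ['pencil', 'sun', 'code', 'up', 'it'] (min_width=21, slack=4)
Line 3: ['window', 'structure', 'banana'] (min_width=23, slack=2)
Line 4: ['quick', 'umbrella', 'support', 'my'] (min_width=25, slack=0)
Line 5: ['salty', 'deep', 'book', 'journey'] (min_width=23, slack=2)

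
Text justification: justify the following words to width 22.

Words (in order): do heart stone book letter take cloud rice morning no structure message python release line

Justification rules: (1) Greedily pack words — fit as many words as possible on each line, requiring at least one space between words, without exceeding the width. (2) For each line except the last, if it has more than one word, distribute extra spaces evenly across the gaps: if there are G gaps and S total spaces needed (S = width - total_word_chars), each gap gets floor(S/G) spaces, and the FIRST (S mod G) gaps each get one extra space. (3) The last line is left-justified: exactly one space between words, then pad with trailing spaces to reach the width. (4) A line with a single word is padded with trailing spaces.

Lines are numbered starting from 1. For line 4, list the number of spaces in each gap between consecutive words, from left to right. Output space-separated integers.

Answer: 1 1

Derivation:
Line 1: ['do', 'heart', 'stone', 'book'] (min_width=19, slack=3)
Line 2: ['letter', 'take', 'cloud', 'rice'] (min_width=22, slack=0)
Line 3: ['morning', 'no', 'structure'] (min_width=20, slack=2)
Line 4: ['message', 'python', 'release'] (min_width=22, slack=0)
Line 5: ['line'] (min_width=4, slack=18)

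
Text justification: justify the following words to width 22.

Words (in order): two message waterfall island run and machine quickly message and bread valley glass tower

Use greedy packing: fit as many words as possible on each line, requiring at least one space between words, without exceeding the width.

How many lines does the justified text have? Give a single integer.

Answer: 5

Derivation:
Line 1: ['two', 'message', 'waterfall'] (min_width=21, slack=1)
Line 2: ['island', 'run', 'and', 'machine'] (min_width=22, slack=0)
Line 3: ['quickly', 'message', 'and'] (min_width=19, slack=3)
Line 4: ['bread', 'valley', 'glass'] (min_width=18, slack=4)
Line 5: ['tower'] (min_width=5, slack=17)
Total lines: 5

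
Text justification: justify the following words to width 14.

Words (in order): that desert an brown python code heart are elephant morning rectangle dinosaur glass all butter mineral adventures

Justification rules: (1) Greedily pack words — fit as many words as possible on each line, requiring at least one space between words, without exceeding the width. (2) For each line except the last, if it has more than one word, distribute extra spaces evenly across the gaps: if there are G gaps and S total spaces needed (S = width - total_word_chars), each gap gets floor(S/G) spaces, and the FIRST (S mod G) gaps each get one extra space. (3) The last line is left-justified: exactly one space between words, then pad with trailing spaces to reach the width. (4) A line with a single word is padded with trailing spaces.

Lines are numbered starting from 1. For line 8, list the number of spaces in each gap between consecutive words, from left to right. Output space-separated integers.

Line 1: ['that', 'desert', 'an'] (min_width=14, slack=0)
Line 2: ['brown', 'python'] (min_width=12, slack=2)
Line 3: ['code', 'heart', 'are'] (min_width=14, slack=0)
Line 4: ['elephant'] (min_width=8, slack=6)
Line 5: ['morning'] (min_width=7, slack=7)
Line 6: ['rectangle'] (min_width=9, slack=5)
Line 7: ['dinosaur', 'glass'] (min_width=14, slack=0)
Line 8: ['all', 'butter'] (min_width=10, slack=4)
Line 9: ['mineral'] (min_width=7, slack=7)
Line 10: ['adventures'] (min_width=10, slack=4)

Answer: 5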